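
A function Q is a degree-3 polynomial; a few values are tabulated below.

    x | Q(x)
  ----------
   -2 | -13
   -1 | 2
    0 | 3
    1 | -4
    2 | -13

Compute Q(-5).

First differences: 15, 1, -7, -9. Second differences: -14, -8, -2. Third differences: 6, 6.
Level-3 differences are constant, so Q has degree 3.
Fitting a degree-3 polynomial gives Q(x) = x³ - 4x² - 4x + 3.
Then Q(-5) = -202.

-202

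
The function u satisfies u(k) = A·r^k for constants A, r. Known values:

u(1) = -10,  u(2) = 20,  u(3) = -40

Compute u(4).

80

Consecutive ratio: 20/(-10) = -2, and -40/20 = -2, so r = -2.
Then A·(-2)^1 = -10 gives A = 5, and u(k) = 5·(-2)^k.
u(4) = 5·(-2)^4 = 80.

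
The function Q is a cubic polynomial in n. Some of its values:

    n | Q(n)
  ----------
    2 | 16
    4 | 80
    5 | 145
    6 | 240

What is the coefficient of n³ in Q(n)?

1

Write Q(n) = an³ + bn² + cn + d; the 4 given values yield a linear system in the 4 coefficients.
Solving, Q(n) = n³ + 4n.
The coefficient of n³ is 1.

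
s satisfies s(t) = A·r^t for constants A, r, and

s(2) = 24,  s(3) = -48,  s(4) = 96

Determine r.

-2

Consecutive ratio: -48/24 = -2, and 96/(-48) = -2, so r = -2.
Then A·(-2)^2 = 24 gives A = 6, and s(t) = 6·(-2)^t.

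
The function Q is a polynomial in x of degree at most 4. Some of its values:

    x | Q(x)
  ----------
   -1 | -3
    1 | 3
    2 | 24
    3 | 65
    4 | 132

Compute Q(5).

Write Q(x) = ax^4 + bx³ + cx² + dx + e; the 5 given values yield a linear system in the 5 coefficients.
Solving, the leading coefficient vanishes, and Q(x) = x³ + 4x² + 2x - 4.
Then Q(5) = 231.

231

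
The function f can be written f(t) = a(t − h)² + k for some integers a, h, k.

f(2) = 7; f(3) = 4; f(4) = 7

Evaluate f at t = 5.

16

First differences -3, 3; second difference 6 = 2a, so a = 3.
Expanding, the t-coefficient is −2ah = -6h; matching it to the data gives h = 3, and then k = 4.
So f(t) = 3(t − 3)² + 4.
f(5) = 3·2² + 4 = 16.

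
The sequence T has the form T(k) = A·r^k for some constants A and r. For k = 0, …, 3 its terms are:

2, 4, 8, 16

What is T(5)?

Consecutive ratio: 4/2 = 2, and 8/4 = 2, so r = 2.
Then A·2^0 = 2 gives A = 2, and T(k) = 2·2^k.
T(5) = 2·2^5 = 64.

64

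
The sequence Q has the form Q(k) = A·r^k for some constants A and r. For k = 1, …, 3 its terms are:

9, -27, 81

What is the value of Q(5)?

Consecutive ratio: -27/9 = -3, and 81/(-27) = -3, so r = -3.
Then A·(-3)^1 = 9 gives A = -3, and Q(k) = -3·(-3)^k.
Q(5) = -3·(-3)^5 = 729.

729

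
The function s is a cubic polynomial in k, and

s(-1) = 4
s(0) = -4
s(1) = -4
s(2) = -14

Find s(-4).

256

Write s(k) = ak³ + bk² + ck + d; the 4 given values yield a linear system in the 4 coefficients.
Solving, s(k) = -3k³ + 4k² - k - 4.
Then s(-4) = 256.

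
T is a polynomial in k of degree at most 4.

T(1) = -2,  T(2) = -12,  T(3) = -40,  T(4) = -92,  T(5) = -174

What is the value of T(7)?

-452

First differences: -10, -28, -52, -82. Second differences: -18, -24, -30. Third differences: -6, -6.
Level-3 differences are constant, so T has degree 3.
Fitting a degree-3 polynomial gives T(k) = -k³ - 3k² + 6k - 4.
Then T(7) = -452.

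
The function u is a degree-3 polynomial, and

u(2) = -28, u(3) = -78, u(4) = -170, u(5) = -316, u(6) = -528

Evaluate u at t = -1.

Write u(t) = at³ + bt² + ct + d; the 5 given values yield a linear system in the 4 coefficients.
Solving, u(t) = -2t³ - 3t² + 3t - 6.
Then u(-1) = -10.

-10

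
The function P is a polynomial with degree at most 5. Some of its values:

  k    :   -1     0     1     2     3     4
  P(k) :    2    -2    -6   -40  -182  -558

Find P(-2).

-12

First differences: -4, -4, -34, -142, -376. Second differences: 0, -30, -108, -234. Third differences: -30, -78, -126. Fourth differences: -48, -48.
Level-4 differences are constant, so P has degree 4.
Fitting a degree-4 polynomial gives P(k) = -2k^4 - k³ + 2k² - 3k - 2.
Then P(-2) = -12.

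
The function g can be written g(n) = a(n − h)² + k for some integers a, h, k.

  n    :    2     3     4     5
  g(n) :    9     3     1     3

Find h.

First differences -6, -2, 2; second difference 4 = 2a, so a = 2.
Expanding, the n-coefficient is −2ah = -4h; matching it to the data gives h = 4, and then k = 1.
So g(n) = 2(n − 4)² + 1.
Hence h = 4.

4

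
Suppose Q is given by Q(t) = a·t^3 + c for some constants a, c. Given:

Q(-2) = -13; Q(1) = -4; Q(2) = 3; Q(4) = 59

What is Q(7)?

338

From Q(-2) = -13 and Q(1) = -4: -8a + c = -13 and 1a + c = -4.
Subtracting: 9a = 9, so a = 1; then c = -13 − 1·(-8) = -5.
So Q(t) = 1t³ − 5, and Q(7) = 338.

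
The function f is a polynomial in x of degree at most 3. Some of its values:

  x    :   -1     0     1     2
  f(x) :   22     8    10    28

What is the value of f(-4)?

First differences: -14, 2, 18. Second differences: 16, 16.
Level-2 differences are constant, so f has degree 2.
Fitting a degree-2 polynomial gives f(x) = 8x² - 6x + 8.
Then f(-4) = 160.

160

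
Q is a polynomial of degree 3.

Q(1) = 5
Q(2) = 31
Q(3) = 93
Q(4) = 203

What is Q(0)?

Write Q(x) = ax³ + bx² + cx + d; the 4 given values yield a linear system in the 4 coefficients.
Solving, Q(x) = 2x³ + 6x² - 6x + 3.
The constant term is Q(0) = 3.

3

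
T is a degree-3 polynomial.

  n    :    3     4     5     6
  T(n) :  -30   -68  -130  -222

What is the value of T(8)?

Write T(n) = an³ + bn² + cn + d; the 4 given values yield a linear system in the 4 coefficients.
Solving, T(n) = -n³ - n.
Then T(8) = -520.

-520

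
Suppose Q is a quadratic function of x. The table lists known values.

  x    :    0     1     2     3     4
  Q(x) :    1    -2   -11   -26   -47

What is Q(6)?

First differences: -3, -9, -15, -21. Second differences: -6, -6, -6.
Level-2 differences are constant, so Q has degree 2.
Fitting a degree-2 polynomial gives Q(x) = -3x² + 1.
Then Q(6) = -107.

-107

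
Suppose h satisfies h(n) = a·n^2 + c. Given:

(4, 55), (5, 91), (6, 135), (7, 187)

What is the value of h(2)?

7

From h(4) = 55 and h(5) = 91: 16a + c = 55 and 25a + c = 91.
Subtracting: 9a = 36, so a = 4; then c = 55 − 4·16 = -9.
So h(n) = 4n² − 9, and h(2) = 7.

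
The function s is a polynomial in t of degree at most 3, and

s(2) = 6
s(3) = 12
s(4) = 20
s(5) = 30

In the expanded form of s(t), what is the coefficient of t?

1

Write s(t) = at³ + bt² + ct + d; the 4 given values yield a linear system in the 4 coefficients.
Solving, the leading coefficient vanishes, and s(t) = t² + t.
The coefficient of t is 1.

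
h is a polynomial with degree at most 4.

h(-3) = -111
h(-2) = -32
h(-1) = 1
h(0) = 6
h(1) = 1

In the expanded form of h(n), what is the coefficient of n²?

Write h(n) = an^4 + bn³ + cn² + dn + e; the 5 given values yield a linear system in the 5 coefficients.
Solving, the leading coefficient vanishes, and h(n) = 3n³ - 5n² - 3n + 6.
The coefficient of n² is -5.

-5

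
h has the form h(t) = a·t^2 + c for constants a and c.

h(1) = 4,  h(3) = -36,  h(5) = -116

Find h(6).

From h(1) = 4 and h(3) = -36: 1a + c = 4 and 9a + c = -36.
Subtracting: 8a = -40, so a = -5; then c = 4 − (-5)·1 = 9.
So h(t) = -5t² + 9, and h(6) = -171.

-171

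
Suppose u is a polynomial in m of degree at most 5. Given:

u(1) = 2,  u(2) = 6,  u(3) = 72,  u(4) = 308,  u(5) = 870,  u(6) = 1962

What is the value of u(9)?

11178

First differences: 4, 66, 236, 562, 1092. Second differences: 62, 170, 326, 530. Third differences: 108, 156, 204. Fourth differences: 48, 48.
Level-4 differences are constant, so u has degree 4.
Fitting a degree-4 polynomial gives u(m) = 2m^4 - 2m³ - 7m² + 9m.
Then u(9) = 11178.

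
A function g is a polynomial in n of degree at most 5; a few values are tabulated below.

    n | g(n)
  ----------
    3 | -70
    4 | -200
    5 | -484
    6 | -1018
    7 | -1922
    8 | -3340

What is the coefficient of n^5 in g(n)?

Write g(n) = an^5 + bn^4 + cn³ + dn² + en + p; the 6 given values yield a linear system in the 6 coefficients.
Solving, the leading coefficient vanishes, and g(n) = -n^4 + 2n³ - 4n² - n - 4.
The coefficient of n^5 is 0.

0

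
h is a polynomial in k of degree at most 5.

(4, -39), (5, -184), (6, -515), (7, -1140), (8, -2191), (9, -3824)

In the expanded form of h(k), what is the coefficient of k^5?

0

First differences: -145, -331, -625, -1051, -1633. Second differences: -186, -294, -426, -582. Third differences: -108, -132, -156. Fourth differences: -24, -24.
Level-4 differences are constant, so h has degree 4.
Fitting a degree-4 polynomial gives h(k) = -k^4 + 4k³ - 2k² - 2k + 1.
The coefficient of k^5 is 0.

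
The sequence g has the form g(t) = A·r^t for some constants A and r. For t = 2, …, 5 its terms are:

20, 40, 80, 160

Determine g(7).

640

Consecutive ratio: 40/20 = 2, and 80/40 = 2, so r = 2.
Then A·2^2 = 20 gives A = 5, and g(t) = 5·2^t.
g(7) = 5·2^7 = 640.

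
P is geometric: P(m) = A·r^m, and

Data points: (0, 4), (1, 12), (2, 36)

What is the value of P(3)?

108

Consecutive ratio: 12/4 = 3, and 36/12 = 3, so r = 3.
Then A·3^0 = 4 gives A = 4, and P(m) = 4·3^m.
P(3) = 4·3^3 = 108.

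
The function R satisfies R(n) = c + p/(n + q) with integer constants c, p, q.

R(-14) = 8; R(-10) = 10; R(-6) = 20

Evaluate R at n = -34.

6

(R(n) − c)(n + q) = p for each data point; the three points give a linear system in c and q, then p follows.
Solving: c = 5, q = 4, p = -30, so R(n) = 5 − 30/(n + 4).
Then R(-34) = 5 − 30/(-30) = 6.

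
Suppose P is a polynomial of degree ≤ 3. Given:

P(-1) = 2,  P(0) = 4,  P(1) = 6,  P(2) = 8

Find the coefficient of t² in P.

First differences: 2, 2, 2.
Level-1 differences are constant, so P has degree 1.
Fitting a degree-1 polynomial gives P(t) = 2t + 4.
The coefficient of t² is 0.

0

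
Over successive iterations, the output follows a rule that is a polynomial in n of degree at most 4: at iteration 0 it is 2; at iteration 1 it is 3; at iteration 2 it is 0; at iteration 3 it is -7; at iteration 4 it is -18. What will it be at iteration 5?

-33

Write the value at n as g(n).
Write g(n) = an^4 + bn³ + cn² + dn + e; the 5 given values yield a linear system in the 5 coefficients.
Solving, the top 2 coefficients vanish, and g(n) = -2n² + 3n + 2.
Then g(5) = -33.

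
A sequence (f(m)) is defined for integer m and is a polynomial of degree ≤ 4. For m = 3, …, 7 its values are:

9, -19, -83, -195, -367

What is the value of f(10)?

-1363

First differences: -28, -64, -112, -172. Second differences: -36, -48, -60. Third differences: -12, -12.
Level-3 differences are constant, so f has degree 3.
Fitting a degree-3 polynomial gives f(m) = -2m³ + 6m² + 4m - 3.
Then f(10) = -1363.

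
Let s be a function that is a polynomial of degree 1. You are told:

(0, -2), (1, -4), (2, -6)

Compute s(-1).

0

Write s(n) = an + b; the 3 given values yield a linear system in the 2 coefficients.
Solving, s(n) = -2n - 2.
Then s(-1) = 0.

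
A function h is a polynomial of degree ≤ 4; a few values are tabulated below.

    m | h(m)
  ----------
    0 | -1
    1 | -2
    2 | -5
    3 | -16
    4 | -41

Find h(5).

Write h(m) = am^4 + bm³ + cm² + dm + e; the 5 given values yield a linear system in the 5 coefficients.
Solving, the leading coefficient vanishes, and h(m) = -m³ + 2m² - 2m - 1.
Then h(5) = -86.

-86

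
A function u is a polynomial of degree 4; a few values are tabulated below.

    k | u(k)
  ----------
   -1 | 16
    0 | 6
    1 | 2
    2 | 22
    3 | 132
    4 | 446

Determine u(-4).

Write u(k) = ak^4 + bk³ + ck² + dk + e; the 6 given values yield a linear system in the 5 coefficients.
Solving, u(k) = 2k^4 - k³ + k² - 6k + 6.
Then u(-4) = 622.

622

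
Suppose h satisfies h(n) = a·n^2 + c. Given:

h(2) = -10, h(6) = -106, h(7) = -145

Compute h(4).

-46

From h(2) = -10 and h(6) = -106: 4a + c = -10 and 36a + c = -106.
Subtracting: 32a = -96, so a = -3; then c = -10 − (-3)·4 = 2.
So h(n) = -3n² + 2, and h(4) = -46.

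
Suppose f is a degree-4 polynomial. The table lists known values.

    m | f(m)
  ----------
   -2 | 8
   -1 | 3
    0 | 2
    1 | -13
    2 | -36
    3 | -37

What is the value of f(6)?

752

First differences: -5, -1, -15, -23, -1. Second differences: 4, -14, -8, 22. Third differences: -18, 6, 30. Fourth differences: 24, 24.
Level-4 differences are constant, so f has degree 4.
Fitting a degree-4 polynomial gives f(m) = m^4 - m³ - 8m² - 7m + 2.
Then f(6) = 752.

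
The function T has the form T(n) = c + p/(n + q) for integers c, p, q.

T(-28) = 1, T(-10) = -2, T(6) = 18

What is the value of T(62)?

4

(T(n) − c)(n + q) = p for each data point; the three points give a linear system in c and q, then p follows.
Solving: c = 3, q = -2, p = 60, so T(n) = 3 + 60/(n − 2).
Then T(62) = 3 + 60/60 = 4.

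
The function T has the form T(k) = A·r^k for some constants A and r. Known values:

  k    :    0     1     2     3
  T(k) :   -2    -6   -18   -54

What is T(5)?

Consecutive ratio: -6/(-2) = 3, and -18/(-6) = 3, so r = 3.
Then A·3^0 = -2 gives A = -2, and T(k) = -2·3^k.
T(5) = -2·3^5 = -486.

-486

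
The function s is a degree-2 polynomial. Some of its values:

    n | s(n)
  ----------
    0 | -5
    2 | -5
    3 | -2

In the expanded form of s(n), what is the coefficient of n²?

Write s(n) = an² + bn + c; the 3 given values yield a linear system in the 3 coefficients.
Solving, s(n) = n² - 2n - 5.
The coefficient of n² is 1.

1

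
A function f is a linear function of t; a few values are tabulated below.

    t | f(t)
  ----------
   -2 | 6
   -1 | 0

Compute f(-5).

24

Write f(t) = at + b; the 2 given values yield a linear system in the 2 coefficients.
Solving, f(t) = -6t - 6.
Then f(-5) = 24.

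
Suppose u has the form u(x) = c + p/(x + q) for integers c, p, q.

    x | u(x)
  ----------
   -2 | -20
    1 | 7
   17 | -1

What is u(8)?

(u(x) − c)(x + q) = p for each data point; the three points give a linear system in c and q, then p follows.
Solving: c = -2, q = 1, p = 18, so u(x) = -2 + 18/(x + 1).
Then u(8) = -2 + 18/9 = 0.

0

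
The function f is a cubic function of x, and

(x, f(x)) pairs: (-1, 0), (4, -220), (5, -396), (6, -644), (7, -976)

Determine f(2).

-36

Write f(x) = ax³ + bx² + cx + d; the 5 given values yield a linear system in the 4 coefficients.
Solving, f(x) = -2x³ - 6x² + 4.
Then f(2) = -36.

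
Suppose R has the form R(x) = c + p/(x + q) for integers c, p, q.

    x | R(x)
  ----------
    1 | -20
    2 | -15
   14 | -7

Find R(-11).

(R(x) − c)(x + q) = p for each data point; the three points give a linear system in c and q, then p follows.
Solving: c = -5, q = 1, p = -30, so R(x) = -5 − 30/(x + 1).
Then R(-11) = -5 − 30/(-10) = -2.

-2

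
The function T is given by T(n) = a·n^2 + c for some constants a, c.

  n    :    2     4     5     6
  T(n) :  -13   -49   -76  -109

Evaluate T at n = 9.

-244

From T(2) = -13 and T(4) = -49: 4a + c = -13 and 16a + c = -49.
Subtracting: 12a = -36, so a = -3; then c = -13 − (-3)·4 = -1.
So T(n) = -3n² − 1, and T(9) = -244.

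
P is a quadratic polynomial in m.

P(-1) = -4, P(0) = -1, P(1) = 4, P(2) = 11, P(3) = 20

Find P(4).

First differences: 3, 5, 7, 9. Second differences: 2, 2, 2.
Level-2 differences are constant, so P has degree 2.
Extending the table by one column gives the next first difference 11, so P(4) = 20 + 11 = 31.

31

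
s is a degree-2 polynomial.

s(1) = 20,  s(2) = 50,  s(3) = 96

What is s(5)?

Write s(m) = am² + bm + c; the 3 given values yield a linear system in the 3 coefficients.
Solving, s(m) = 8m² + 6m + 6.
Then s(5) = 236.

236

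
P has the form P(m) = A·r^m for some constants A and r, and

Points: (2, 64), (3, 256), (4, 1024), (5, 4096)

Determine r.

4

Consecutive ratio: 256/64 = 4, and 1024/256 = 4, so r = 4.
Then A·4^2 = 64 gives A = 4, and P(m) = 4·4^m.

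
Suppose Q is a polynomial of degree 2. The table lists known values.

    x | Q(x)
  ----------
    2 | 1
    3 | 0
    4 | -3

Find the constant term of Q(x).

Write Q(x) = ax² + bx + c; the 3 given values yield a linear system in the 3 coefficients.
Solving, Q(x) = -x² + 4x - 3.
The constant term is Q(0) = -3.

-3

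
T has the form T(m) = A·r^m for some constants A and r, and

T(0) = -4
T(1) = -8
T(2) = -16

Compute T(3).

Consecutive ratio: -8/(-4) = 2, and -16/(-8) = 2, so r = 2.
Then A·2^0 = -4 gives A = -4, and T(m) = -4·2^m.
T(3) = -4·2^3 = -32.

-32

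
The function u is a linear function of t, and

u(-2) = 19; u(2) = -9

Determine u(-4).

33

Write u(t) = at + b; the 2 given values yield a linear system in the 2 coefficients.
Solving, u(t) = -7t + 5.
Then u(-4) = 33.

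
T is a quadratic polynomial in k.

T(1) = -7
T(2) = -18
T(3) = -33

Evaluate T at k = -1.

Write T(k) = ak² + bk + c; the 3 given values yield a linear system in the 3 coefficients.
Solving, T(k) = -2k² - 5k.
Then T(-1) = 3.

3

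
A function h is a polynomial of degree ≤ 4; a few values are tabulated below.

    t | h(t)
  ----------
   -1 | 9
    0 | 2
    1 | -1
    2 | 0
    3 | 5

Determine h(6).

First differences: -7, -3, 1, 5. Second differences: 4, 4, 4.
Level-2 differences are constant, so h has degree 2.
Fitting a degree-2 polynomial gives h(t) = 2t² - 5t + 2.
Then h(6) = 44.

44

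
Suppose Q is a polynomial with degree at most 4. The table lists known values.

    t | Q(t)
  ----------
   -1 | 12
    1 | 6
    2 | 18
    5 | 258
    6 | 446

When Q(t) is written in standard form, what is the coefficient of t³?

2

Write Q(t) = at^4 + bt³ + ct² + dt + e; the 5 given values yield a linear system in the 5 coefficients.
Solving, the leading coefficient vanishes, and Q(t) = 2t³ + t² - 5t + 8.
The coefficient of t³ is 2.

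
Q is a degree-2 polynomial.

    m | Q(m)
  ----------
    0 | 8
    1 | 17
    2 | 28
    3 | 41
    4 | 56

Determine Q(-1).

1

Write Q(m) = am² + bm + c; the 5 given values yield a linear system in the 3 coefficients.
Solving, Q(m) = m² + 8m + 8.
Then Q(-1) = 1.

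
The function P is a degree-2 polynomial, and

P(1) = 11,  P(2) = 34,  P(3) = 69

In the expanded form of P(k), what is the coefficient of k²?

Write P(k) = ak² + bk + c; the 3 given values yield a linear system in the 3 coefficients.
Solving, P(k) = 6k² + 5k.
The coefficient of k² is 6.

6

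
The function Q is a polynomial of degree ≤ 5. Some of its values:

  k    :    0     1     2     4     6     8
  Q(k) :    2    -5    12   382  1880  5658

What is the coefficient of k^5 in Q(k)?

0

Write Q(k) = ak^5 + bk^4 + ck³ + dk² + ek + p; the 6 given values yield a linear system in the 6 coefficients.
Solving, the leading coefficient vanishes, and Q(k) = k^4 + 4k³ - 7k² - 5k + 2.
The coefficient of k^5 is 0.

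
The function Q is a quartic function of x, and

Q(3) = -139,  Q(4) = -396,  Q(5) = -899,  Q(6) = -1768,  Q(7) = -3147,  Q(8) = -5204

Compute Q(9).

-8131

Write Q(x) = ax^4 + bx³ + cx² + dx + e; the 6 given values yield a linear system in the 5 coefficients.
Solving, Q(x) = -x^4 - 2x³ - 2x² + 6x - 4.
Then Q(9) = -8131.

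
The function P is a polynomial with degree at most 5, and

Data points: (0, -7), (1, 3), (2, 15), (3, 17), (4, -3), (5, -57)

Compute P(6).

-157

First differences: 10, 12, 2, -20, -54. Second differences: 2, -10, -22, -34. Third differences: -12, -12, -12.
Level-3 differences are constant, so P has degree 3.
Fitting a degree-3 polynomial gives P(n) = -2n³ + 7n² + 5n - 7.
Then P(6) = -157.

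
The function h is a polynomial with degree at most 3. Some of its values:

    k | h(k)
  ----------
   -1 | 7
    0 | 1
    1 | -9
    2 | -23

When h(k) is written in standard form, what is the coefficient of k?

First differences: -6, -10, -14. Second differences: -4, -4.
Level-2 differences are constant, so h has degree 2.
Fitting a degree-2 polynomial gives h(k) = -2k² - 8k + 1.
The coefficient of k is -8.

-8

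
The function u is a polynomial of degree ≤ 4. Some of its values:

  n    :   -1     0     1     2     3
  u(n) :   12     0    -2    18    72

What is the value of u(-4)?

First differences: -12, -2, 20, 54. Second differences: 10, 22, 34. Third differences: 12, 12.
Level-3 differences are constant, so u has degree 3.
Fitting a degree-3 polynomial gives u(n) = 2n³ + 5n² - 9n.
Then u(-4) = -12.

-12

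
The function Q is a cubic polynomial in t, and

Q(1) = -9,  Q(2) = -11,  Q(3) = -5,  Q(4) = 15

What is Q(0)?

-5

Write Q(t) = at³ + bt² + ct + d; the 4 given values yield a linear system in the 4 coefficients.
Solving, Q(t) = t³ - 2t² - 3t - 5.
The constant term is Q(0) = -5.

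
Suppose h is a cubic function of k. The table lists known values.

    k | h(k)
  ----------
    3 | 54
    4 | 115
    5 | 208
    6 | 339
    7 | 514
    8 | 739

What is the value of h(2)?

First differences: 61, 93, 131, 175, 225. Second differences: 32, 38, 44, 50. Third differences: 6, 6, 6.
Level-3 differences are constant, so h has degree 3.
Fitting a degree-3 polynomial gives h(k) = k³ + 4k² - 4k + 3.
Then h(2) = 19.

19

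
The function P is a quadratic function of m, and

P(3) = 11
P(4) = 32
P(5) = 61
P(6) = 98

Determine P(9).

257

Write P(m) = am² + bm + c; the 4 given values yield a linear system in the 3 coefficients.
Solving, P(m) = 4m² - 7m - 4.
Then P(9) = 257.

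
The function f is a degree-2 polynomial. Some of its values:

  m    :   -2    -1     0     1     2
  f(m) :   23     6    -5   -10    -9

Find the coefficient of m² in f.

First differences: -17, -11, -5, 1. Second differences: 6, 6, 6.
Level-2 differences are constant, so f has degree 2.
Fitting a degree-2 polynomial gives f(m) = 3m² - 8m - 5.
The coefficient of m² is 3.

3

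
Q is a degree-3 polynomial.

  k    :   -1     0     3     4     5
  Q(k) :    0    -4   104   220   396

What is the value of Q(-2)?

Write Q(k) = ak³ + bk² + ck + d; the 5 given values yield a linear system in the 4 coefficients.
Solving, Q(k) = 2k³ + 6k² - 4.
Then Q(-2) = 4.

4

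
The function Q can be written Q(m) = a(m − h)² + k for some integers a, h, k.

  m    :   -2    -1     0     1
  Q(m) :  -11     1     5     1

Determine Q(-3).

-31

First differences 12, 4, -4; second difference -8 = 2a, so a = -4.
Expanding, the m-coefficient is −2ah = 8h; matching it to the data gives h = 0, and then k = 5.
So Q(m) = -4(m + 0)² + 5.
Q(-3) = -4·(-3)² + 5 = -31.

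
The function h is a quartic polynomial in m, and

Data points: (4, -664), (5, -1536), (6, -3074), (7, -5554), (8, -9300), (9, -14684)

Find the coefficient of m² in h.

First differences: -872, -1538, -2480, -3746, -5384. Second differences: -666, -942, -1266, -1638. Third differences: -276, -324, -372. Fourth differences: -48, -48.
Level-4 differences are constant, so h has degree 4.
Fitting a degree-4 polynomial gives h(m) = -2m^4 - 2m³ - m² - 3m + 4.
The coefficient of m² is -1.

-1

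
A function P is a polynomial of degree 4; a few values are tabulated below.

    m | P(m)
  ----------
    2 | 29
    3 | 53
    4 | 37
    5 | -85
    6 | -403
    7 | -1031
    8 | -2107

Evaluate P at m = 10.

-6275

First differences: 24, -16, -122, -318, -628, -1076. Second differences: -40, -106, -196, -310, -448. Third differences: -66, -90, -114, -138. Fourth differences: -24, -24, -24.
Level-4 differences are constant, so P has degree 4.
Fitting a degree-4 polynomial gives P(m) = -m^4 + 3m³ + 8m² - 8m + 5.
Then P(10) = -6275.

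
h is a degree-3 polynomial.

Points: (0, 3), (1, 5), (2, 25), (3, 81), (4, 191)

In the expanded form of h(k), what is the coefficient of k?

-1

Write h(k) = ak³ + bk² + ck + d; the 5 given values yield a linear system in the 4 coefficients.
Solving, h(k) = 3k³ - k + 3.
The coefficient of k is -1.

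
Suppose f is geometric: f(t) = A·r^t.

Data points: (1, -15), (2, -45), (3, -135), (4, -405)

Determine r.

Consecutive ratio: -45/(-15) = 3, and -135/(-45) = 3, so r = 3.
Then A·3^1 = -15 gives A = -5, and f(t) = -5·3^t.

3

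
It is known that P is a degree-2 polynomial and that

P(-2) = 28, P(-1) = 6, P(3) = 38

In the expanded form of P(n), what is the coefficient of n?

-4

Write P(n) = an² + bn + c; the 3 given values yield a linear system in the 3 coefficients.
Solving, P(n) = 6n² - 4n - 4.
The coefficient of n is -4.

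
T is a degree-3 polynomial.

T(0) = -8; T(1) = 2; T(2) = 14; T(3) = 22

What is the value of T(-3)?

34

Write T(m) = am³ + bm² + cm + d; the 4 given values yield a linear system in the 4 coefficients.
Solving, T(m) = -m³ + 4m² + 7m - 8.
Then T(-3) = 34.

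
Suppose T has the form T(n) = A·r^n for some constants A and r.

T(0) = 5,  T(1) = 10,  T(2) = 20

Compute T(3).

40

Consecutive ratio: 10/5 = 2, and 20/10 = 2, so r = 2.
Then A·2^0 = 5 gives A = 5, and T(n) = 5·2^n.
T(3) = 5·2^3 = 40.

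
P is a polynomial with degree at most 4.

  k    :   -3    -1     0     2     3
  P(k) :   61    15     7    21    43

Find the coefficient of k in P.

Write P(k) = ak^4 + bk³ + ck² + dk + e; the 5 given values yield a linear system in the 5 coefficients.
Solving, the top 2 coefficients vanish, and P(k) = 5k² - 3k + 7.
The coefficient of k is -3.

-3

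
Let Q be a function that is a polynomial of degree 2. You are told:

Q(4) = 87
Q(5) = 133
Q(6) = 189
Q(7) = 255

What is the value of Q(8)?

First differences: 46, 56, 66. Second differences: 10, 10.
Level-2 differences are constant, so Q has degree 2.
Extending the table by one column gives the next first difference 76, so Q(8) = 255 + 76 = 331.

331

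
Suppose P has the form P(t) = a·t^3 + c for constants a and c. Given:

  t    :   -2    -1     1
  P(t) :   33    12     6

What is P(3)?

From P(-2) = 33 and P(-1) = 12: -8a + c = 33 and -1a + c = 12.
Subtracting: 7a = -21, so a = -3; then c = 33 − (-3)·(-8) = 9.
So P(t) = -3t³ + 9, and P(3) = -72.

-72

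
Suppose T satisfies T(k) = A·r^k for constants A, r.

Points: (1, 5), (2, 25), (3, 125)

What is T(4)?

Consecutive ratio: 25/5 = 5, and 125/25 = 5, so r = 5.
Then A·5^1 = 5 gives A = 1, and T(k) = 1·5^k.
T(4) = 1·5^4 = 625.

625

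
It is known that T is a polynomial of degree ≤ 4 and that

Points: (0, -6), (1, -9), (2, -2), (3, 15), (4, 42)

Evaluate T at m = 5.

First differences: -3, 7, 17, 27. Second differences: 10, 10, 10.
Level-2 differences are constant, so T has degree 2.
Fitting a degree-2 polynomial gives T(m) = 5m² - 8m - 6.
Then T(5) = 79.

79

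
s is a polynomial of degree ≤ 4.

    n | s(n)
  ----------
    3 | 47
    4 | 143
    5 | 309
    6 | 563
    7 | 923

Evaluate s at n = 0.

First differences: 96, 166, 254, 360. Second differences: 70, 88, 106. Third differences: 18, 18.
Level-3 differences are constant, so s has degree 3.
Fitting a degree-3 polynomial gives s(n) = 3n³ - n² - 8n - 1.
Then s(0) = -1.

-1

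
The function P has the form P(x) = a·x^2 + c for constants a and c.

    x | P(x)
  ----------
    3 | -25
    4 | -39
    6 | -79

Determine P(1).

From P(3) = -25 and P(4) = -39: 9a + c = -25 and 16a + c = -39.
Subtracting: 7a = -14, so a = -2; then c = -25 − (-2)·9 = -7.
So P(x) = -2x² − 7, and P(1) = -9.

-9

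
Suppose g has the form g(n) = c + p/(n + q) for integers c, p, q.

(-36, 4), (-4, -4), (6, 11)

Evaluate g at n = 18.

(g(n) − c)(n + q) = p for each data point; the three points give a linear system in c and q, then p follows.
Solving: c = 5, q = 0, p = 36, so g(n) = 5 + 36/(n + 0).
Then g(18) = 5 + 36/18 = 7.

7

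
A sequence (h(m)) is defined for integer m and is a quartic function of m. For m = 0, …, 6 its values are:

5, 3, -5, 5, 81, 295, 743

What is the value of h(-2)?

First differences: -2, -8, 10, 76, 214, 448. Second differences: -6, 18, 66, 138, 234. Third differences: 24, 48, 72, 96. Fourth differences: 24, 24, 24.
Level-4 differences are constant, so h has degree 4.
Fitting a degree-4 polynomial gives h(m) = m^4 - 2m³ - 4m² + 3m + 5.
Then h(-2) = 15.

15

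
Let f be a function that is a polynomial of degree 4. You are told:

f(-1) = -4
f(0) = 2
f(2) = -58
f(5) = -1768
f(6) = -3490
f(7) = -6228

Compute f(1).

0

Write f(k) = ak^4 + bk³ + ck² + dk + e; the 6 given values yield a linear system in the 5 coefficients.
Solving, f(k) = -2k^4 - 4k³ - 2k² + 6k + 2.
Then f(1) = 0.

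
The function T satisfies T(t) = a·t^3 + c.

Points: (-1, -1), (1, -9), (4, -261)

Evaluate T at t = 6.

-869

From T(-1) = -1 and T(1) = -9: -1a + c = -1 and 1a + c = -9.
Subtracting: 2a = -8, so a = -4; then c = -1 − (-4)·(-1) = -5.
So T(t) = -4t³ − 5, and T(6) = -869.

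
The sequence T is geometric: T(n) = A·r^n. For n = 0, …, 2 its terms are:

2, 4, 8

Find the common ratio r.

2

Consecutive ratio: 4/2 = 2, and 8/4 = 2, so r = 2.
Then A·2^0 = 2 gives A = 2, and T(n) = 2·2^n.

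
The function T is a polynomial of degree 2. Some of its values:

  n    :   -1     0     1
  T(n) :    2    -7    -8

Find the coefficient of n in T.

Write T(n) = an² + bn + c; the 3 given values yield a linear system in the 3 coefficients.
Solving, T(n) = 4n² - 5n - 7.
The coefficient of n is -5.

-5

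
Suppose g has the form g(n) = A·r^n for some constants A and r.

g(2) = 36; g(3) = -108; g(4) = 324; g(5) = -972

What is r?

-3

Consecutive ratio: -108/36 = -3, and 324/(-108) = -3, so r = -3.
Then A·(-3)^2 = 36 gives A = 4, and g(n) = 4·(-3)^n.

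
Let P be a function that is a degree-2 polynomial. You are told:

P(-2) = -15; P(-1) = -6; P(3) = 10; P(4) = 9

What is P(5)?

6

Write P(t) = at² + bt + c; the 4 given values yield a linear system in the 3 coefficients.
Solving, P(t) = -t² + 6t + 1.
Then P(5) = 6.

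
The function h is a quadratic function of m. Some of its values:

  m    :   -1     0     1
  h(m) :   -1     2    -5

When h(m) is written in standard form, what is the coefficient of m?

-2

Write h(m) = am² + bm + c; the 3 given values yield a linear system in the 3 coefficients.
Solving, h(m) = -5m² - 2m + 2.
The coefficient of m is -2.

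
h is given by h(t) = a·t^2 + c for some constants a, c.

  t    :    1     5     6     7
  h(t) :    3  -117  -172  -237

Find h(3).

-37

From h(1) = 3 and h(5) = -117: 1a + c = 3 and 25a + c = -117.
Subtracting: 24a = -120, so a = -5; then c = 3 − (-5)·1 = 8.
So h(t) = -5t² + 8, and h(3) = -37.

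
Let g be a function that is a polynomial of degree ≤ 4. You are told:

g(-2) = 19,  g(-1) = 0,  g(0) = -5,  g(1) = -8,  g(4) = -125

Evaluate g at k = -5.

280

Write g(k) = ak^4 + bk³ + ck² + dk + e; the 5 given values yield a linear system in the 5 coefficients.
Solving, the leading coefficient vanishes, and g(k) = -2k³ + k² - 2k - 5.
Then g(-5) = 280.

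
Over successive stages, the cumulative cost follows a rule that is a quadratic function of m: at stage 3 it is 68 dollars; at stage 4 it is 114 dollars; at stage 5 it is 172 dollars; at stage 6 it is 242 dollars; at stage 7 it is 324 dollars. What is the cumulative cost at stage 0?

2

Write the value at m as h(m).
Write h(m) = am² + bm + c; the 5 given values yield a linear system in the 3 coefficients.
Solving, h(m) = 6m² + 4m + 2.
Then h(0) = 2.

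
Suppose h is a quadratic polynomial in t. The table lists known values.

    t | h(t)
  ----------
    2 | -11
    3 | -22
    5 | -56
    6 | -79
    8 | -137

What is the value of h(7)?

Write h(t) = at² + bt + c; the 5 given values yield a linear system in the 3 coefficients.
Solving, h(t) = -2t² - t - 1.
Then h(7) = -106.

-106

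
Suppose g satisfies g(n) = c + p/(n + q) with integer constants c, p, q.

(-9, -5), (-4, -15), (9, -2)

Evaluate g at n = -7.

-6

(g(n) − c)(n + q) = p for each data point; the three points give a linear system in c and q, then p follows.
Solving: c = -3, q = 3, p = 12, so g(n) = -3 + 12/(n + 3).
Then g(-7) = -3 + 12/(-4) = -6.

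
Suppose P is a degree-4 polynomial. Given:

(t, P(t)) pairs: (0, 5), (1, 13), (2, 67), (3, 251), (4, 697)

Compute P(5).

1585

Write P(t) = at^4 + bt³ + ct² + dt + e; the 5 given values yield a linear system in the 5 coefficients.
Solving, P(t) = 2t^4 + 2t³ + 3t² + t + 5.
Then P(5) = 1585.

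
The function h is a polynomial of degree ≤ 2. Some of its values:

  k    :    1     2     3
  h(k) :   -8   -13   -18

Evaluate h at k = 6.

First differences: -5, -5.
Level-1 differences are constant, so h has degree 1.
Fitting a degree-1 polynomial gives h(k) = -5k - 3.
Then h(6) = -33.

-33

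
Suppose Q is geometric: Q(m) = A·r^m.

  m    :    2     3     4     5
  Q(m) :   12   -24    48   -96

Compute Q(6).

192

Consecutive ratio: -24/12 = -2, and 48/(-24) = -2, so r = -2.
Then A·(-2)^2 = 12 gives A = 3, and Q(m) = 3·(-2)^m.
Q(6) = 3·(-2)^6 = 192.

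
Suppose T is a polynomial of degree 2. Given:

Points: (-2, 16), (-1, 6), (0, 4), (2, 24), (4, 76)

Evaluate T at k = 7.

214

Write T(k) = ak² + bk + c; the 5 given values yield a linear system in the 3 coefficients.
Solving, T(k) = 4k² + 2k + 4.
Then T(7) = 214.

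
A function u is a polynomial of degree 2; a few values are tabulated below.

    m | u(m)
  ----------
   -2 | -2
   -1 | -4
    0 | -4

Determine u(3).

Write u(m) = am² + bm + c; the 3 given values yield a linear system in the 3 coefficients.
Solving, u(m) = m² + m - 4.
Then u(3) = 8.

8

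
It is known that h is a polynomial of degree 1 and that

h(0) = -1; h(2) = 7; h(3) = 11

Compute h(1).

3

Write h(x) = ax + b; the 3 given values yield a linear system in the 2 coefficients.
Solving, h(x) = 4x - 1.
Then h(1) = 3.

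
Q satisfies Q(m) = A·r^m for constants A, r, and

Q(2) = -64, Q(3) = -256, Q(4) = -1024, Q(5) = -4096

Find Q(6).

-16384

Consecutive ratio: -256/(-64) = 4, and -1024/(-256) = 4, so r = 4.
Then A·4^2 = -64 gives A = -4, and Q(m) = -4·4^m.
Q(6) = -4·4^6 = -16384.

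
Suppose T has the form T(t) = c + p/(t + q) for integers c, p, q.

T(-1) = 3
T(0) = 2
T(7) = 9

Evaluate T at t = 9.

(T(t) − c)(t + q) = p for each data point; the three points give a linear system in c and q, then p follows.
Solving: c = 6, q = -3, p = 12, so T(t) = 6 + 12/(t − 3).
Then T(9) = 6 + 12/6 = 8.

8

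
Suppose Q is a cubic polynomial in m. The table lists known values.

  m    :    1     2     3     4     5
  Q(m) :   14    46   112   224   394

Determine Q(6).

634

First differences: 32, 66, 112, 170. Second differences: 34, 46, 58. Third differences: 12, 12.
Level-3 differences are constant, so Q has degree 3.
Extending the table by one column gives the next first difference 240, so Q(6) = 394 + 240 = 634.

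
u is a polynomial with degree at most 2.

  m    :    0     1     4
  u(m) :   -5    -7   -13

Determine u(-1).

Write u(m) = am² + bm + c; the 3 given values yield a linear system in the 3 coefficients.
Solving, the leading coefficient vanishes, and u(m) = -2m - 5.
Then u(-1) = -3.

-3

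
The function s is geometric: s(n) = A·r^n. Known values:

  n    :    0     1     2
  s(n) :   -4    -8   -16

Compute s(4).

-64

Consecutive ratio: -8/(-4) = 2, and -16/(-8) = 2, so r = 2.
Then A·2^0 = -4 gives A = -4, and s(n) = -4·2^n.
s(4) = -4·2^4 = -64.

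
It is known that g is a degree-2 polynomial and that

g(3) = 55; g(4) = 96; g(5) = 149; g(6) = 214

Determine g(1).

First differences: 41, 53, 65. Second differences: 12, 12.
Level-2 differences are constant, so g has degree 2.
Fitting a degree-2 polynomial gives g(n) = 6n² - n + 4.
Then g(1) = 9.

9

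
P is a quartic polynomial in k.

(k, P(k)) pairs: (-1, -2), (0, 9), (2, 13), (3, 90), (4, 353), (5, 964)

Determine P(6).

2133

Write P(k) = ak^4 + bk³ + ck² + dk + e; the 6 given values yield a linear system in the 5 coefficients.
Solving, P(k) = 2k^4 - k³ - 8k² + 6k + 9.
Then P(6) = 2133.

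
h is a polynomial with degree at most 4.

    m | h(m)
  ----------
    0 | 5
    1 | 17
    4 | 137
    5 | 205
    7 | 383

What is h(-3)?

53

Write h(m) = am^4 + bm³ + cm² + dm + e; the 5 given values yield a linear system in the 5 coefficients.
Solving, the top 2 coefficients vanish, and h(m) = 7m² + 5m + 5.
Then h(-3) = 53.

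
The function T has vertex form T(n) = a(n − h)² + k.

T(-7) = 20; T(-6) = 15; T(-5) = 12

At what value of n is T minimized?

-4

First differences -5, -3; second difference 2 = 2a, so a = 1.
Expanding, the n-coefficient is −2ah = -2h; matching it to the data gives h = -4, and then k = 11.
So T(n) = 1(n + 4)² + 11.
Hence h = -4.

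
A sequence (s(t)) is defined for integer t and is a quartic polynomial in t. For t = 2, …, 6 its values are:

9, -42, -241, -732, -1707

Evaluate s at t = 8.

Write s(t) = at^4 + bt³ + ct² + dt + e; the 5 given values yield a linear system in the 5 coefficients.
Solving, s(t) = -2t^4 + 4t³ + 3t + 3.
Then s(8) = -6117.

-6117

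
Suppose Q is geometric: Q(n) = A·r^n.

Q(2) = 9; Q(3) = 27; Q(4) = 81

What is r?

3

Consecutive ratio: 27/9 = 3, and 81/27 = 3, so r = 3.
Then A·3^2 = 9 gives A = 1, and Q(n) = 1·3^n.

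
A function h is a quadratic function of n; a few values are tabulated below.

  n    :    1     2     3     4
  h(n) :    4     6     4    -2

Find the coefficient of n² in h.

First differences: 2, -2, -6. Second differences: -4, -4.
Level-2 differences are constant, so h has degree 2.
Fitting a degree-2 polynomial gives h(n) = -2n² + 8n - 2.
The coefficient of n² is -2.

-2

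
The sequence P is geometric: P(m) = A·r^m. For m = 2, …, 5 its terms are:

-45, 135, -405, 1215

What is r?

-3

Consecutive ratio: 135/(-45) = -3, and -405/135 = -3, so r = -3.
Then A·(-3)^2 = -45 gives A = -5, and P(m) = -5·(-3)^m.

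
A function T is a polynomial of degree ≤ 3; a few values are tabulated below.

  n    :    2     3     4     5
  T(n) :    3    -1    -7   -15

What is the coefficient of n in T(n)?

1

First differences: -4, -6, -8. Second differences: -2, -2.
Level-2 differences are constant, so T has degree 2.
Fitting a degree-2 polynomial gives T(n) = -n² + n + 5.
The coefficient of n is 1.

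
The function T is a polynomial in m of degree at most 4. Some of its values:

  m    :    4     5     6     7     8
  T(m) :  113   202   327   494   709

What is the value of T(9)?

First differences: 89, 125, 167, 215. Second differences: 36, 42, 48. Third differences: 6, 6.
Level-3 differences are constant, so T has degree 3.
Fitting a degree-3 polynomial gives T(m) = m³ + 3m² + m - 3.
Then T(9) = 978.

978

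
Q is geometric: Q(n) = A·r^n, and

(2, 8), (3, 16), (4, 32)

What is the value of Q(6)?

Consecutive ratio: 16/8 = 2, and 32/16 = 2, so r = 2.
Then A·2^2 = 8 gives A = 2, and Q(n) = 2·2^n.
Q(6) = 2·2^6 = 128.

128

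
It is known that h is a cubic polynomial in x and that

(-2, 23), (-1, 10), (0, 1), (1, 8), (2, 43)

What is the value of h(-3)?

First differences: -13, -9, 7, 35. Second differences: 4, 16, 28. Third differences: 12, 12.
Level-3 differences are constant, so h has degree 3.
Fitting a degree-3 polynomial gives h(x) = 2x³ + 8x² - 3x + 1.
Then h(-3) = 28.

28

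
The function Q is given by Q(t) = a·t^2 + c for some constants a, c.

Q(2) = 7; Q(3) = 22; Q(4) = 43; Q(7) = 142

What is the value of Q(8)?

From Q(2) = 7 and Q(3) = 22: 4a + c = 7 and 9a + c = 22.
Subtracting: 5a = 15, so a = 3; then c = 7 − 3·4 = -5.
So Q(t) = 3t² − 5, and Q(8) = 187.

187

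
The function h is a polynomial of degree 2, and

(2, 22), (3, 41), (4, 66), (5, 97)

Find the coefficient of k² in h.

Write h(k) = ak² + bk + c; the 4 given values yield a linear system in the 3 coefficients.
Solving, h(k) = 3k² + 4k + 2.
The coefficient of k² is 3.

3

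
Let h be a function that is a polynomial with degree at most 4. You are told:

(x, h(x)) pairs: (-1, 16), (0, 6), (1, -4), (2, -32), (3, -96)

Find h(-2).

Write h(x) = ax^4 + bx³ + cx² + dx + e; the 5 given values yield a linear system in the 5 coefficients.
Solving, the leading coefficient vanishes, and h(x) = -3x³ - 7x + 6.
Then h(-2) = 44.

44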